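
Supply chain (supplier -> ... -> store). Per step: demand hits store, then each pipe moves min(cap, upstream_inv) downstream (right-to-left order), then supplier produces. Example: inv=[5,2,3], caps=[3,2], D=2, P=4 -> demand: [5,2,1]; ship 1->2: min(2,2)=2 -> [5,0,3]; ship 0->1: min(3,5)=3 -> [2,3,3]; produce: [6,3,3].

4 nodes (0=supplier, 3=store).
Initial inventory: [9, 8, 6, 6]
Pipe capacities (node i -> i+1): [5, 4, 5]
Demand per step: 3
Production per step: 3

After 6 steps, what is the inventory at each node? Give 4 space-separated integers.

Step 1: demand=3,sold=3 ship[2->3]=5 ship[1->2]=4 ship[0->1]=5 prod=3 -> inv=[7 9 5 8]
Step 2: demand=3,sold=3 ship[2->3]=5 ship[1->2]=4 ship[0->1]=5 prod=3 -> inv=[5 10 4 10]
Step 3: demand=3,sold=3 ship[2->3]=4 ship[1->2]=4 ship[0->1]=5 prod=3 -> inv=[3 11 4 11]
Step 4: demand=3,sold=3 ship[2->3]=4 ship[1->2]=4 ship[0->1]=3 prod=3 -> inv=[3 10 4 12]
Step 5: demand=3,sold=3 ship[2->3]=4 ship[1->2]=4 ship[0->1]=3 prod=3 -> inv=[3 9 4 13]
Step 6: demand=3,sold=3 ship[2->3]=4 ship[1->2]=4 ship[0->1]=3 prod=3 -> inv=[3 8 4 14]

3 8 4 14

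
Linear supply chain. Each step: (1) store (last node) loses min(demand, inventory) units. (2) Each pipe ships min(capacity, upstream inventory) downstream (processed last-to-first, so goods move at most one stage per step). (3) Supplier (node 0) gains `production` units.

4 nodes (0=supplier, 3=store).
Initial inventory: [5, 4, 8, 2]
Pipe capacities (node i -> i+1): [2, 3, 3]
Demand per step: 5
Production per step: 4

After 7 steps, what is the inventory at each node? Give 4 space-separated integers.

Step 1: demand=5,sold=2 ship[2->3]=3 ship[1->2]=3 ship[0->1]=2 prod=4 -> inv=[7 3 8 3]
Step 2: demand=5,sold=3 ship[2->3]=3 ship[1->2]=3 ship[0->1]=2 prod=4 -> inv=[9 2 8 3]
Step 3: demand=5,sold=3 ship[2->3]=3 ship[1->2]=2 ship[0->1]=2 prod=4 -> inv=[11 2 7 3]
Step 4: demand=5,sold=3 ship[2->3]=3 ship[1->2]=2 ship[0->1]=2 prod=4 -> inv=[13 2 6 3]
Step 5: demand=5,sold=3 ship[2->3]=3 ship[1->2]=2 ship[0->1]=2 prod=4 -> inv=[15 2 5 3]
Step 6: demand=5,sold=3 ship[2->3]=3 ship[1->2]=2 ship[0->1]=2 prod=4 -> inv=[17 2 4 3]
Step 7: demand=5,sold=3 ship[2->3]=3 ship[1->2]=2 ship[0->1]=2 prod=4 -> inv=[19 2 3 3]

19 2 3 3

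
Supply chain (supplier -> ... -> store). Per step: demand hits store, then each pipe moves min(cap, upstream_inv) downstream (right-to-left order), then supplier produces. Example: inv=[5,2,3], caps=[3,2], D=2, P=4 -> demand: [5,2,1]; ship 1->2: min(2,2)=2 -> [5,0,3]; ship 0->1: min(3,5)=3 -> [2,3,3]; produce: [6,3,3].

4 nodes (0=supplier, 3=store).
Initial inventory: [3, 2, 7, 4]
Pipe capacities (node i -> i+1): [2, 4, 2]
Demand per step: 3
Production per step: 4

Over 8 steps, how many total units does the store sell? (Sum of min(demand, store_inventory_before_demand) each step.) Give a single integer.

Answer: 18

Derivation:
Step 1: sold=3 (running total=3) -> [5 2 7 3]
Step 2: sold=3 (running total=6) -> [7 2 7 2]
Step 3: sold=2 (running total=8) -> [9 2 7 2]
Step 4: sold=2 (running total=10) -> [11 2 7 2]
Step 5: sold=2 (running total=12) -> [13 2 7 2]
Step 6: sold=2 (running total=14) -> [15 2 7 2]
Step 7: sold=2 (running total=16) -> [17 2 7 2]
Step 8: sold=2 (running total=18) -> [19 2 7 2]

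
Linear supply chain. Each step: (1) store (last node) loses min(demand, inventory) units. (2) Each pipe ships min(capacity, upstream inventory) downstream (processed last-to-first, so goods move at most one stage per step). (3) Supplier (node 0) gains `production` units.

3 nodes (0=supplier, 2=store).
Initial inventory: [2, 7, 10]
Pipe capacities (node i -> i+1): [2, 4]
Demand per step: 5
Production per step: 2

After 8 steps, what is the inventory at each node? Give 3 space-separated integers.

Step 1: demand=5,sold=5 ship[1->2]=4 ship[0->1]=2 prod=2 -> inv=[2 5 9]
Step 2: demand=5,sold=5 ship[1->2]=4 ship[0->1]=2 prod=2 -> inv=[2 3 8]
Step 3: demand=5,sold=5 ship[1->2]=3 ship[0->1]=2 prod=2 -> inv=[2 2 6]
Step 4: demand=5,sold=5 ship[1->2]=2 ship[0->1]=2 prod=2 -> inv=[2 2 3]
Step 5: demand=5,sold=3 ship[1->2]=2 ship[0->1]=2 prod=2 -> inv=[2 2 2]
Step 6: demand=5,sold=2 ship[1->2]=2 ship[0->1]=2 prod=2 -> inv=[2 2 2]
Step 7: demand=5,sold=2 ship[1->2]=2 ship[0->1]=2 prod=2 -> inv=[2 2 2]
Step 8: demand=5,sold=2 ship[1->2]=2 ship[0->1]=2 prod=2 -> inv=[2 2 2]

2 2 2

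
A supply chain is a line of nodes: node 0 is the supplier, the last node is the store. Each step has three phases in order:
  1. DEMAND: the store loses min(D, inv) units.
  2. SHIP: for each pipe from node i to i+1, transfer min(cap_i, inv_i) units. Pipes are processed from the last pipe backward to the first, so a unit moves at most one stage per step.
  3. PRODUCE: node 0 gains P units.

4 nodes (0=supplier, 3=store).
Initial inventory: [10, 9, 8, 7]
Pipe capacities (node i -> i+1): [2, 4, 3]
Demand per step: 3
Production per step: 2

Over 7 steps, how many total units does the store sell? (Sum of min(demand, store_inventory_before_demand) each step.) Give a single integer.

Step 1: sold=3 (running total=3) -> [10 7 9 7]
Step 2: sold=3 (running total=6) -> [10 5 10 7]
Step 3: sold=3 (running total=9) -> [10 3 11 7]
Step 4: sold=3 (running total=12) -> [10 2 11 7]
Step 5: sold=3 (running total=15) -> [10 2 10 7]
Step 6: sold=3 (running total=18) -> [10 2 9 7]
Step 7: sold=3 (running total=21) -> [10 2 8 7]

Answer: 21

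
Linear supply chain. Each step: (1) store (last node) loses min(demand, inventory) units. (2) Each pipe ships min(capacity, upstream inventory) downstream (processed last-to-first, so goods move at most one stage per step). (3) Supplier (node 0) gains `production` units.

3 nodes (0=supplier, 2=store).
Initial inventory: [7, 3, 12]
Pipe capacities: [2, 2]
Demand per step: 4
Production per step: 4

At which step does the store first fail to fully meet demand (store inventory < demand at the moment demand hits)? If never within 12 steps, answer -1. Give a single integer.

Step 1: demand=4,sold=4 ship[1->2]=2 ship[0->1]=2 prod=4 -> [9 3 10]
Step 2: demand=4,sold=4 ship[1->2]=2 ship[0->1]=2 prod=4 -> [11 3 8]
Step 3: demand=4,sold=4 ship[1->2]=2 ship[0->1]=2 prod=4 -> [13 3 6]
Step 4: demand=4,sold=4 ship[1->2]=2 ship[0->1]=2 prod=4 -> [15 3 4]
Step 5: demand=4,sold=4 ship[1->2]=2 ship[0->1]=2 prod=4 -> [17 3 2]
Step 6: demand=4,sold=2 ship[1->2]=2 ship[0->1]=2 prod=4 -> [19 3 2]
Step 7: demand=4,sold=2 ship[1->2]=2 ship[0->1]=2 prod=4 -> [21 3 2]
Step 8: demand=4,sold=2 ship[1->2]=2 ship[0->1]=2 prod=4 -> [23 3 2]
Step 9: demand=4,sold=2 ship[1->2]=2 ship[0->1]=2 prod=4 -> [25 3 2]
Step 10: demand=4,sold=2 ship[1->2]=2 ship[0->1]=2 prod=4 -> [27 3 2]
Step 11: demand=4,sold=2 ship[1->2]=2 ship[0->1]=2 prod=4 -> [29 3 2]
Step 12: demand=4,sold=2 ship[1->2]=2 ship[0->1]=2 prod=4 -> [31 3 2]
First stockout at step 6

6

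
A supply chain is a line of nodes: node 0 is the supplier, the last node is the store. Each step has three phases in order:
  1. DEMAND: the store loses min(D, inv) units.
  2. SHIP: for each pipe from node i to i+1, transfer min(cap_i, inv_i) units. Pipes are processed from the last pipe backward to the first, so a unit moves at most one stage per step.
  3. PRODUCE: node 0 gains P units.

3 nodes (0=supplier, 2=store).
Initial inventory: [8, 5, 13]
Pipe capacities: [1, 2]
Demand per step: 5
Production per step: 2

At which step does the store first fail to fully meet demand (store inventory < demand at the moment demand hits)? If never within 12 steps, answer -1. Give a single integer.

Step 1: demand=5,sold=5 ship[1->2]=2 ship[0->1]=1 prod=2 -> [9 4 10]
Step 2: demand=5,sold=5 ship[1->2]=2 ship[0->1]=1 prod=2 -> [10 3 7]
Step 3: demand=5,sold=5 ship[1->2]=2 ship[0->1]=1 prod=2 -> [11 2 4]
Step 4: demand=5,sold=4 ship[1->2]=2 ship[0->1]=1 prod=2 -> [12 1 2]
Step 5: demand=5,sold=2 ship[1->2]=1 ship[0->1]=1 prod=2 -> [13 1 1]
Step 6: demand=5,sold=1 ship[1->2]=1 ship[0->1]=1 prod=2 -> [14 1 1]
Step 7: demand=5,sold=1 ship[1->2]=1 ship[0->1]=1 prod=2 -> [15 1 1]
Step 8: demand=5,sold=1 ship[1->2]=1 ship[0->1]=1 prod=2 -> [16 1 1]
Step 9: demand=5,sold=1 ship[1->2]=1 ship[0->1]=1 prod=2 -> [17 1 1]
Step 10: demand=5,sold=1 ship[1->2]=1 ship[0->1]=1 prod=2 -> [18 1 1]
Step 11: demand=5,sold=1 ship[1->2]=1 ship[0->1]=1 prod=2 -> [19 1 1]
Step 12: demand=5,sold=1 ship[1->2]=1 ship[0->1]=1 prod=2 -> [20 1 1]
First stockout at step 4

4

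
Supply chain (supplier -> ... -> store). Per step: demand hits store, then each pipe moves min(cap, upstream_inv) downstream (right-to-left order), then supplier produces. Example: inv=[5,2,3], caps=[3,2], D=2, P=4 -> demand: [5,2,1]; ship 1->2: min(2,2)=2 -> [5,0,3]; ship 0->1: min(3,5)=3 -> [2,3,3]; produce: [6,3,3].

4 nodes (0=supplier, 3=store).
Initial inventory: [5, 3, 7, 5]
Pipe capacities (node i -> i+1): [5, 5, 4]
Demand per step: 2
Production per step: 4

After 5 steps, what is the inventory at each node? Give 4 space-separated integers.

Step 1: demand=2,sold=2 ship[2->3]=4 ship[1->2]=3 ship[0->1]=5 prod=4 -> inv=[4 5 6 7]
Step 2: demand=2,sold=2 ship[2->3]=4 ship[1->2]=5 ship[0->1]=4 prod=4 -> inv=[4 4 7 9]
Step 3: demand=2,sold=2 ship[2->3]=4 ship[1->2]=4 ship[0->1]=4 prod=4 -> inv=[4 4 7 11]
Step 4: demand=2,sold=2 ship[2->3]=4 ship[1->2]=4 ship[0->1]=4 prod=4 -> inv=[4 4 7 13]
Step 5: demand=2,sold=2 ship[2->3]=4 ship[1->2]=4 ship[0->1]=4 prod=4 -> inv=[4 4 7 15]

4 4 7 15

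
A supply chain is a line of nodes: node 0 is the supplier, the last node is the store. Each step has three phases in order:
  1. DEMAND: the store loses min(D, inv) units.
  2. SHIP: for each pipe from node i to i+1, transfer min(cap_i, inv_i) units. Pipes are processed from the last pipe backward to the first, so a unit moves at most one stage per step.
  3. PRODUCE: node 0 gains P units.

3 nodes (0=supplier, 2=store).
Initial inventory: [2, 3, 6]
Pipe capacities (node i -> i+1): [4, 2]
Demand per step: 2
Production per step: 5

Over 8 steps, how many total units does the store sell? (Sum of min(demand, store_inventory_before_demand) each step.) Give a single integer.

Step 1: sold=2 (running total=2) -> [5 3 6]
Step 2: sold=2 (running total=4) -> [6 5 6]
Step 3: sold=2 (running total=6) -> [7 7 6]
Step 4: sold=2 (running total=8) -> [8 9 6]
Step 5: sold=2 (running total=10) -> [9 11 6]
Step 6: sold=2 (running total=12) -> [10 13 6]
Step 7: sold=2 (running total=14) -> [11 15 6]
Step 8: sold=2 (running total=16) -> [12 17 6]

Answer: 16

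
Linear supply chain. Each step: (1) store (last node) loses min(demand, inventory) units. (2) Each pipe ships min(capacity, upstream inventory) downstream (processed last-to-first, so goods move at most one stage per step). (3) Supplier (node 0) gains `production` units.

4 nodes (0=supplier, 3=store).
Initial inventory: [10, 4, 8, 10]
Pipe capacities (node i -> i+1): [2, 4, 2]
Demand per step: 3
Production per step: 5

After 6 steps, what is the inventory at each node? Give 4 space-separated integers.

Step 1: demand=3,sold=3 ship[2->3]=2 ship[1->2]=4 ship[0->1]=2 prod=5 -> inv=[13 2 10 9]
Step 2: demand=3,sold=3 ship[2->3]=2 ship[1->2]=2 ship[0->1]=2 prod=5 -> inv=[16 2 10 8]
Step 3: demand=3,sold=3 ship[2->3]=2 ship[1->2]=2 ship[0->1]=2 prod=5 -> inv=[19 2 10 7]
Step 4: demand=3,sold=3 ship[2->3]=2 ship[1->2]=2 ship[0->1]=2 prod=5 -> inv=[22 2 10 6]
Step 5: demand=3,sold=3 ship[2->3]=2 ship[1->2]=2 ship[0->1]=2 prod=5 -> inv=[25 2 10 5]
Step 6: demand=3,sold=3 ship[2->3]=2 ship[1->2]=2 ship[0->1]=2 prod=5 -> inv=[28 2 10 4]

28 2 10 4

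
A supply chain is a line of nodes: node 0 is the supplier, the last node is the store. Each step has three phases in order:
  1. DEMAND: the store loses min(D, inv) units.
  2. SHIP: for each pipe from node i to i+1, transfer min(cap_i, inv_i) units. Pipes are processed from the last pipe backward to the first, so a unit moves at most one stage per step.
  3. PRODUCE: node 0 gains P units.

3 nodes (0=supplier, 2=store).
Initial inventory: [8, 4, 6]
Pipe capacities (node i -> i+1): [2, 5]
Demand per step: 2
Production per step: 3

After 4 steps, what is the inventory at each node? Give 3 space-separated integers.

Step 1: demand=2,sold=2 ship[1->2]=4 ship[0->1]=2 prod=3 -> inv=[9 2 8]
Step 2: demand=2,sold=2 ship[1->2]=2 ship[0->1]=2 prod=3 -> inv=[10 2 8]
Step 3: demand=2,sold=2 ship[1->2]=2 ship[0->1]=2 prod=3 -> inv=[11 2 8]
Step 4: demand=2,sold=2 ship[1->2]=2 ship[0->1]=2 prod=3 -> inv=[12 2 8]

12 2 8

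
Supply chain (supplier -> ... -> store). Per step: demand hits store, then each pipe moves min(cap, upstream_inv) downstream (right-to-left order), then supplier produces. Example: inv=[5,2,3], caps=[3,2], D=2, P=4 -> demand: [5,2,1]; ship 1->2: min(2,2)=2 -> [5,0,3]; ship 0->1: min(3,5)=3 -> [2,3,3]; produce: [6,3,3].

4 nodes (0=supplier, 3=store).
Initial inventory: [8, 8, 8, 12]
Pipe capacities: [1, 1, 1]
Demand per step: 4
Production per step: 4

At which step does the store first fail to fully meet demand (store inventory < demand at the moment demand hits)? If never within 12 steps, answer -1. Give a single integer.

Step 1: demand=4,sold=4 ship[2->3]=1 ship[1->2]=1 ship[0->1]=1 prod=4 -> [11 8 8 9]
Step 2: demand=4,sold=4 ship[2->3]=1 ship[1->2]=1 ship[0->1]=1 prod=4 -> [14 8 8 6]
Step 3: demand=4,sold=4 ship[2->3]=1 ship[1->2]=1 ship[0->1]=1 prod=4 -> [17 8 8 3]
Step 4: demand=4,sold=3 ship[2->3]=1 ship[1->2]=1 ship[0->1]=1 prod=4 -> [20 8 8 1]
Step 5: demand=4,sold=1 ship[2->3]=1 ship[1->2]=1 ship[0->1]=1 prod=4 -> [23 8 8 1]
Step 6: demand=4,sold=1 ship[2->3]=1 ship[1->2]=1 ship[0->1]=1 prod=4 -> [26 8 8 1]
Step 7: demand=4,sold=1 ship[2->3]=1 ship[1->2]=1 ship[0->1]=1 prod=4 -> [29 8 8 1]
Step 8: demand=4,sold=1 ship[2->3]=1 ship[1->2]=1 ship[0->1]=1 prod=4 -> [32 8 8 1]
Step 9: demand=4,sold=1 ship[2->3]=1 ship[1->2]=1 ship[0->1]=1 prod=4 -> [35 8 8 1]
Step 10: demand=4,sold=1 ship[2->3]=1 ship[1->2]=1 ship[0->1]=1 prod=4 -> [38 8 8 1]
Step 11: demand=4,sold=1 ship[2->3]=1 ship[1->2]=1 ship[0->1]=1 prod=4 -> [41 8 8 1]
Step 12: demand=4,sold=1 ship[2->3]=1 ship[1->2]=1 ship[0->1]=1 prod=4 -> [44 8 8 1]
First stockout at step 4

4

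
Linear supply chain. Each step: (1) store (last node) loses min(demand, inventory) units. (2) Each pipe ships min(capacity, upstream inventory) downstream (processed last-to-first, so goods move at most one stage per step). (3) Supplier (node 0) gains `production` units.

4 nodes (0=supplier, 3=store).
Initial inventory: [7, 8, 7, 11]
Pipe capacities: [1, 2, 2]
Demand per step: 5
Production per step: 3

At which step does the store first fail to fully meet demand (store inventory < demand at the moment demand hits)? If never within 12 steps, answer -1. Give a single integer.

Step 1: demand=5,sold=5 ship[2->3]=2 ship[1->2]=2 ship[0->1]=1 prod=3 -> [9 7 7 8]
Step 2: demand=5,sold=5 ship[2->3]=2 ship[1->2]=2 ship[0->1]=1 prod=3 -> [11 6 7 5]
Step 3: demand=5,sold=5 ship[2->3]=2 ship[1->2]=2 ship[0->1]=1 prod=3 -> [13 5 7 2]
Step 4: demand=5,sold=2 ship[2->3]=2 ship[1->2]=2 ship[0->1]=1 prod=3 -> [15 4 7 2]
Step 5: demand=5,sold=2 ship[2->3]=2 ship[1->2]=2 ship[0->1]=1 prod=3 -> [17 3 7 2]
Step 6: demand=5,sold=2 ship[2->3]=2 ship[1->2]=2 ship[0->1]=1 prod=3 -> [19 2 7 2]
Step 7: demand=5,sold=2 ship[2->3]=2 ship[1->2]=2 ship[0->1]=1 prod=3 -> [21 1 7 2]
Step 8: demand=5,sold=2 ship[2->3]=2 ship[1->2]=1 ship[0->1]=1 prod=3 -> [23 1 6 2]
Step 9: demand=5,sold=2 ship[2->3]=2 ship[1->2]=1 ship[0->1]=1 prod=3 -> [25 1 5 2]
Step 10: demand=5,sold=2 ship[2->3]=2 ship[1->2]=1 ship[0->1]=1 prod=3 -> [27 1 4 2]
Step 11: demand=5,sold=2 ship[2->3]=2 ship[1->2]=1 ship[0->1]=1 prod=3 -> [29 1 3 2]
Step 12: demand=5,sold=2 ship[2->3]=2 ship[1->2]=1 ship[0->1]=1 prod=3 -> [31 1 2 2]
First stockout at step 4

4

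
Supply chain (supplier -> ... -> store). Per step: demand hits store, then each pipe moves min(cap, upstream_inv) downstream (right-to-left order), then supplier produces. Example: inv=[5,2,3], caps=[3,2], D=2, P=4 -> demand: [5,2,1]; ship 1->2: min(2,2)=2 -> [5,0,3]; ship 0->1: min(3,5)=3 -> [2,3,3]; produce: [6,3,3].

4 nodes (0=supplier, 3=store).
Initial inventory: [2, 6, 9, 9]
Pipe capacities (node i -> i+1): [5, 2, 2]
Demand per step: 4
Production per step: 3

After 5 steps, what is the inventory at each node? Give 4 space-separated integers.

Step 1: demand=4,sold=4 ship[2->3]=2 ship[1->2]=2 ship[0->1]=2 prod=3 -> inv=[3 6 9 7]
Step 2: demand=4,sold=4 ship[2->3]=2 ship[1->2]=2 ship[0->1]=3 prod=3 -> inv=[3 7 9 5]
Step 3: demand=4,sold=4 ship[2->3]=2 ship[1->2]=2 ship[0->1]=3 prod=3 -> inv=[3 8 9 3]
Step 4: demand=4,sold=3 ship[2->3]=2 ship[1->2]=2 ship[0->1]=3 prod=3 -> inv=[3 9 9 2]
Step 5: demand=4,sold=2 ship[2->3]=2 ship[1->2]=2 ship[0->1]=3 prod=3 -> inv=[3 10 9 2]

3 10 9 2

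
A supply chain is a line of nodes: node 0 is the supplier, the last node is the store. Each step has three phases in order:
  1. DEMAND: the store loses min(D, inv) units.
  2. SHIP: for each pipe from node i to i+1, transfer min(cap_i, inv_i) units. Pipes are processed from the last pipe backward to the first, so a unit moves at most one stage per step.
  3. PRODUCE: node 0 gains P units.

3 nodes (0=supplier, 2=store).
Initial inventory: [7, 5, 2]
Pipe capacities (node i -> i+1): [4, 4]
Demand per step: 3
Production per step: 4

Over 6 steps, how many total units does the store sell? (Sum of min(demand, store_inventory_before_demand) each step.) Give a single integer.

Step 1: sold=2 (running total=2) -> [7 5 4]
Step 2: sold=3 (running total=5) -> [7 5 5]
Step 3: sold=3 (running total=8) -> [7 5 6]
Step 4: sold=3 (running total=11) -> [7 5 7]
Step 5: sold=3 (running total=14) -> [7 5 8]
Step 6: sold=3 (running total=17) -> [7 5 9]

Answer: 17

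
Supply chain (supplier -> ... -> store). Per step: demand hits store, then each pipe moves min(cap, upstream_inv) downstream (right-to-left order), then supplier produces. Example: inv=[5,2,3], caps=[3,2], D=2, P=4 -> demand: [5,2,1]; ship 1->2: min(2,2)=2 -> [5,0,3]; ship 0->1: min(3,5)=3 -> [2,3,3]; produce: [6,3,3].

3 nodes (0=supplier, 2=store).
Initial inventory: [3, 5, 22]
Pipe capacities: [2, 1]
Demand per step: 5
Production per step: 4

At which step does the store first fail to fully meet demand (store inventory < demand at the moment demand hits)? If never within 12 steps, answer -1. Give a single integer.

Step 1: demand=5,sold=5 ship[1->2]=1 ship[0->1]=2 prod=4 -> [5 6 18]
Step 2: demand=5,sold=5 ship[1->2]=1 ship[0->1]=2 prod=4 -> [7 7 14]
Step 3: demand=5,sold=5 ship[1->2]=1 ship[0->1]=2 prod=4 -> [9 8 10]
Step 4: demand=5,sold=5 ship[1->2]=1 ship[0->1]=2 prod=4 -> [11 9 6]
Step 5: demand=5,sold=5 ship[1->2]=1 ship[0->1]=2 prod=4 -> [13 10 2]
Step 6: demand=5,sold=2 ship[1->2]=1 ship[0->1]=2 prod=4 -> [15 11 1]
Step 7: demand=5,sold=1 ship[1->2]=1 ship[0->1]=2 prod=4 -> [17 12 1]
Step 8: demand=5,sold=1 ship[1->2]=1 ship[0->1]=2 prod=4 -> [19 13 1]
Step 9: demand=5,sold=1 ship[1->2]=1 ship[0->1]=2 prod=4 -> [21 14 1]
Step 10: demand=5,sold=1 ship[1->2]=1 ship[0->1]=2 prod=4 -> [23 15 1]
Step 11: demand=5,sold=1 ship[1->2]=1 ship[0->1]=2 prod=4 -> [25 16 1]
Step 12: demand=5,sold=1 ship[1->2]=1 ship[0->1]=2 prod=4 -> [27 17 1]
First stockout at step 6

6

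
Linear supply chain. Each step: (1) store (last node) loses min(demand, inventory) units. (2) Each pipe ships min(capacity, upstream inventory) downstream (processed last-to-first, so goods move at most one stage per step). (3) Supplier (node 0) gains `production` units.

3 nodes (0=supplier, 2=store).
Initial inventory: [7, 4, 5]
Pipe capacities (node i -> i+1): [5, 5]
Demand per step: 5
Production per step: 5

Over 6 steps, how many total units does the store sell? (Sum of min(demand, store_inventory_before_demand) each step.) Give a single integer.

Answer: 29

Derivation:
Step 1: sold=5 (running total=5) -> [7 5 4]
Step 2: sold=4 (running total=9) -> [7 5 5]
Step 3: sold=5 (running total=14) -> [7 5 5]
Step 4: sold=5 (running total=19) -> [7 5 5]
Step 5: sold=5 (running total=24) -> [7 5 5]
Step 6: sold=5 (running total=29) -> [7 5 5]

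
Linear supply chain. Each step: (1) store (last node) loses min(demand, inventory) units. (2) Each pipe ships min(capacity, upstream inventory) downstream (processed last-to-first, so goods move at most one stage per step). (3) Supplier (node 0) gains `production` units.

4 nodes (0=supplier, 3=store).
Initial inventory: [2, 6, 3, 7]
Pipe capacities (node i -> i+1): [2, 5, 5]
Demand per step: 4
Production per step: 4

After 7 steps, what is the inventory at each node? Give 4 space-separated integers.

Step 1: demand=4,sold=4 ship[2->3]=3 ship[1->2]=5 ship[0->1]=2 prod=4 -> inv=[4 3 5 6]
Step 2: demand=4,sold=4 ship[2->3]=5 ship[1->2]=3 ship[0->1]=2 prod=4 -> inv=[6 2 3 7]
Step 3: demand=4,sold=4 ship[2->3]=3 ship[1->2]=2 ship[0->1]=2 prod=4 -> inv=[8 2 2 6]
Step 4: demand=4,sold=4 ship[2->3]=2 ship[1->2]=2 ship[0->1]=2 prod=4 -> inv=[10 2 2 4]
Step 5: demand=4,sold=4 ship[2->3]=2 ship[1->2]=2 ship[0->1]=2 prod=4 -> inv=[12 2 2 2]
Step 6: demand=4,sold=2 ship[2->3]=2 ship[1->2]=2 ship[0->1]=2 prod=4 -> inv=[14 2 2 2]
Step 7: demand=4,sold=2 ship[2->3]=2 ship[1->2]=2 ship[0->1]=2 prod=4 -> inv=[16 2 2 2]

16 2 2 2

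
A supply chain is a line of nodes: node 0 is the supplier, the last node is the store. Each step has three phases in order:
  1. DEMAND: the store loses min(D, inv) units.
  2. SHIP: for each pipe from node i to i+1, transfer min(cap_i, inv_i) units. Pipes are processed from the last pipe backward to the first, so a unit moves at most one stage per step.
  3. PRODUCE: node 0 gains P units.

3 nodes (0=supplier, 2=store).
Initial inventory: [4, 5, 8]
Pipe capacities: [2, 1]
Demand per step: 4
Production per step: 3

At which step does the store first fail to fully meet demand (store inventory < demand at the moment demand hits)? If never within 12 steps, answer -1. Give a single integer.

Step 1: demand=4,sold=4 ship[1->2]=1 ship[0->1]=2 prod=3 -> [5 6 5]
Step 2: demand=4,sold=4 ship[1->2]=1 ship[0->1]=2 prod=3 -> [6 7 2]
Step 3: demand=4,sold=2 ship[1->2]=1 ship[0->1]=2 prod=3 -> [7 8 1]
Step 4: demand=4,sold=1 ship[1->2]=1 ship[0->1]=2 prod=3 -> [8 9 1]
Step 5: demand=4,sold=1 ship[1->2]=1 ship[0->1]=2 prod=3 -> [9 10 1]
Step 6: demand=4,sold=1 ship[1->2]=1 ship[0->1]=2 prod=3 -> [10 11 1]
Step 7: demand=4,sold=1 ship[1->2]=1 ship[0->1]=2 prod=3 -> [11 12 1]
Step 8: demand=4,sold=1 ship[1->2]=1 ship[0->1]=2 prod=3 -> [12 13 1]
Step 9: demand=4,sold=1 ship[1->2]=1 ship[0->1]=2 prod=3 -> [13 14 1]
Step 10: demand=4,sold=1 ship[1->2]=1 ship[0->1]=2 prod=3 -> [14 15 1]
Step 11: demand=4,sold=1 ship[1->2]=1 ship[0->1]=2 prod=3 -> [15 16 1]
Step 12: demand=4,sold=1 ship[1->2]=1 ship[0->1]=2 prod=3 -> [16 17 1]
First stockout at step 3

3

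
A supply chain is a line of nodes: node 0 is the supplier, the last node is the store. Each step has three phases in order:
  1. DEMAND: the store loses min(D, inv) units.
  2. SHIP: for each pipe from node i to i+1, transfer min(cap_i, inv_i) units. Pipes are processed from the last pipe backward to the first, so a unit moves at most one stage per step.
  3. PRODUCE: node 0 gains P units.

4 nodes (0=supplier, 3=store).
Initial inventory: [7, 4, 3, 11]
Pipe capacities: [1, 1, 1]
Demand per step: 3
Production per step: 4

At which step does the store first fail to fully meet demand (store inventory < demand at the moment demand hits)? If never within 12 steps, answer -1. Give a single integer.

Step 1: demand=3,sold=3 ship[2->3]=1 ship[1->2]=1 ship[0->1]=1 prod=4 -> [10 4 3 9]
Step 2: demand=3,sold=3 ship[2->3]=1 ship[1->2]=1 ship[0->1]=1 prod=4 -> [13 4 3 7]
Step 3: demand=3,sold=3 ship[2->3]=1 ship[1->2]=1 ship[0->1]=1 prod=4 -> [16 4 3 5]
Step 4: demand=3,sold=3 ship[2->3]=1 ship[1->2]=1 ship[0->1]=1 prod=4 -> [19 4 3 3]
Step 5: demand=3,sold=3 ship[2->3]=1 ship[1->2]=1 ship[0->1]=1 prod=4 -> [22 4 3 1]
Step 6: demand=3,sold=1 ship[2->3]=1 ship[1->2]=1 ship[0->1]=1 prod=4 -> [25 4 3 1]
Step 7: demand=3,sold=1 ship[2->3]=1 ship[1->2]=1 ship[0->1]=1 prod=4 -> [28 4 3 1]
Step 8: demand=3,sold=1 ship[2->3]=1 ship[1->2]=1 ship[0->1]=1 prod=4 -> [31 4 3 1]
Step 9: demand=3,sold=1 ship[2->3]=1 ship[1->2]=1 ship[0->1]=1 prod=4 -> [34 4 3 1]
Step 10: demand=3,sold=1 ship[2->3]=1 ship[1->2]=1 ship[0->1]=1 prod=4 -> [37 4 3 1]
Step 11: demand=3,sold=1 ship[2->3]=1 ship[1->2]=1 ship[0->1]=1 prod=4 -> [40 4 3 1]
Step 12: demand=3,sold=1 ship[2->3]=1 ship[1->2]=1 ship[0->1]=1 prod=4 -> [43 4 3 1]
First stockout at step 6

6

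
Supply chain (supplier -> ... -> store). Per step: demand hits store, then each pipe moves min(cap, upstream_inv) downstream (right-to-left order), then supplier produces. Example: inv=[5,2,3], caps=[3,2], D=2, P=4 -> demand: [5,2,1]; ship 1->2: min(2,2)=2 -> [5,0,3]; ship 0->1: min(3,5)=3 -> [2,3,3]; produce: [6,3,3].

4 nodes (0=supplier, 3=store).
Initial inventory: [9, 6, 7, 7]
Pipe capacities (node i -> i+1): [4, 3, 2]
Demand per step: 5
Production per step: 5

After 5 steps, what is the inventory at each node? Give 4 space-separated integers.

Step 1: demand=5,sold=5 ship[2->3]=2 ship[1->2]=3 ship[0->1]=4 prod=5 -> inv=[10 7 8 4]
Step 2: demand=5,sold=4 ship[2->3]=2 ship[1->2]=3 ship[0->1]=4 prod=5 -> inv=[11 8 9 2]
Step 3: demand=5,sold=2 ship[2->3]=2 ship[1->2]=3 ship[0->1]=4 prod=5 -> inv=[12 9 10 2]
Step 4: demand=5,sold=2 ship[2->3]=2 ship[1->2]=3 ship[0->1]=4 prod=5 -> inv=[13 10 11 2]
Step 5: demand=5,sold=2 ship[2->3]=2 ship[1->2]=3 ship[0->1]=4 prod=5 -> inv=[14 11 12 2]

14 11 12 2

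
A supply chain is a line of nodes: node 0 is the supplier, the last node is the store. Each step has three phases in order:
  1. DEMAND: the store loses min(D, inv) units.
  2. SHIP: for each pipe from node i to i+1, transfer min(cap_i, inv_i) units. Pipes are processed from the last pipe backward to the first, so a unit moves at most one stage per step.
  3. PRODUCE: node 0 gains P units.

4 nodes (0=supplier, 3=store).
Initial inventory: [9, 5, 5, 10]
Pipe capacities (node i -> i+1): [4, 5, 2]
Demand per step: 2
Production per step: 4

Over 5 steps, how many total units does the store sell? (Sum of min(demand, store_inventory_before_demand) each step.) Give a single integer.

Step 1: sold=2 (running total=2) -> [9 4 8 10]
Step 2: sold=2 (running total=4) -> [9 4 10 10]
Step 3: sold=2 (running total=6) -> [9 4 12 10]
Step 4: sold=2 (running total=8) -> [9 4 14 10]
Step 5: sold=2 (running total=10) -> [9 4 16 10]

Answer: 10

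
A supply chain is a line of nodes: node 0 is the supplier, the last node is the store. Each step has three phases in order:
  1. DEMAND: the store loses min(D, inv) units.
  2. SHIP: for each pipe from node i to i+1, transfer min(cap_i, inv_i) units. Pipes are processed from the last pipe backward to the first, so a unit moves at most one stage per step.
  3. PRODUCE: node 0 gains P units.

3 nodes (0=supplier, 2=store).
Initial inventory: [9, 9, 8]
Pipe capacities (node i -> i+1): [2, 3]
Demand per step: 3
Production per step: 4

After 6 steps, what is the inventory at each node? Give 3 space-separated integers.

Step 1: demand=3,sold=3 ship[1->2]=3 ship[0->1]=2 prod=4 -> inv=[11 8 8]
Step 2: demand=3,sold=3 ship[1->2]=3 ship[0->1]=2 prod=4 -> inv=[13 7 8]
Step 3: demand=3,sold=3 ship[1->2]=3 ship[0->1]=2 prod=4 -> inv=[15 6 8]
Step 4: demand=3,sold=3 ship[1->2]=3 ship[0->1]=2 prod=4 -> inv=[17 5 8]
Step 5: demand=3,sold=3 ship[1->2]=3 ship[0->1]=2 prod=4 -> inv=[19 4 8]
Step 6: demand=3,sold=3 ship[1->2]=3 ship[0->1]=2 prod=4 -> inv=[21 3 8]

21 3 8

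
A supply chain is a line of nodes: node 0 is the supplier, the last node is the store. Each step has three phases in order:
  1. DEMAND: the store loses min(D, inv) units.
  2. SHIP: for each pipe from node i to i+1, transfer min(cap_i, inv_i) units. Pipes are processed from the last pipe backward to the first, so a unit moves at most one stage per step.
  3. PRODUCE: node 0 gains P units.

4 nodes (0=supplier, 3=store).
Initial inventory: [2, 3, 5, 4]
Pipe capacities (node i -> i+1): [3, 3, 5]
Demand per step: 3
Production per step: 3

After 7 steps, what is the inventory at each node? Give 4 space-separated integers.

Step 1: demand=3,sold=3 ship[2->3]=5 ship[1->2]=3 ship[0->1]=2 prod=3 -> inv=[3 2 3 6]
Step 2: demand=3,sold=3 ship[2->3]=3 ship[1->2]=2 ship[0->1]=3 prod=3 -> inv=[3 3 2 6]
Step 3: demand=3,sold=3 ship[2->3]=2 ship[1->2]=3 ship[0->1]=3 prod=3 -> inv=[3 3 3 5]
Step 4: demand=3,sold=3 ship[2->3]=3 ship[1->2]=3 ship[0->1]=3 prod=3 -> inv=[3 3 3 5]
Step 5: demand=3,sold=3 ship[2->3]=3 ship[1->2]=3 ship[0->1]=3 prod=3 -> inv=[3 3 3 5]
Step 6: demand=3,sold=3 ship[2->3]=3 ship[1->2]=3 ship[0->1]=3 prod=3 -> inv=[3 3 3 5]
Step 7: demand=3,sold=3 ship[2->3]=3 ship[1->2]=3 ship[0->1]=3 prod=3 -> inv=[3 3 3 5]

3 3 3 5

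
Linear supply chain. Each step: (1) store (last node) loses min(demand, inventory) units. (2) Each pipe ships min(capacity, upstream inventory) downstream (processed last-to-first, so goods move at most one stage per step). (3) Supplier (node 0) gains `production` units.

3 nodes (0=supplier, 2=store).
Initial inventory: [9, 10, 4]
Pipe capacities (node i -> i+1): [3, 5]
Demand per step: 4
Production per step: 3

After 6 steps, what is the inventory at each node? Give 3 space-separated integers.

Step 1: demand=4,sold=4 ship[1->2]=5 ship[0->1]=3 prod=3 -> inv=[9 8 5]
Step 2: demand=4,sold=4 ship[1->2]=5 ship[0->1]=3 prod=3 -> inv=[9 6 6]
Step 3: demand=4,sold=4 ship[1->2]=5 ship[0->1]=3 prod=3 -> inv=[9 4 7]
Step 4: demand=4,sold=4 ship[1->2]=4 ship[0->1]=3 prod=3 -> inv=[9 3 7]
Step 5: demand=4,sold=4 ship[1->2]=3 ship[0->1]=3 prod=3 -> inv=[9 3 6]
Step 6: demand=4,sold=4 ship[1->2]=3 ship[0->1]=3 prod=3 -> inv=[9 3 5]

9 3 5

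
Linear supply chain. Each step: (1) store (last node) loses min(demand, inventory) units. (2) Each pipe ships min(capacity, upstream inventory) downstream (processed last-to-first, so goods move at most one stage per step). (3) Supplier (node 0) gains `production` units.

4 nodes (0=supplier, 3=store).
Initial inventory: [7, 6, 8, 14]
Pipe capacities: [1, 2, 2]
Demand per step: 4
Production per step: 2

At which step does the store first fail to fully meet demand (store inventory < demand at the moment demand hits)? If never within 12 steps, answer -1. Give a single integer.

Step 1: demand=4,sold=4 ship[2->3]=2 ship[1->2]=2 ship[0->1]=1 prod=2 -> [8 5 8 12]
Step 2: demand=4,sold=4 ship[2->3]=2 ship[1->2]=2 ship[0->1]=1 prod=2 -> [9 4 8 10]
Step 3: demand=4,sold=4 ship[2->3]=2 ship[1->2]=2 ship[0->1]=1 prod=2 -> [10 3 8 8]
Step 4: demand=4,sold=4 ship[2->3]=2 ship[1->2]=2 ship[0->1]=1 prod=2 -> [11 2 8 6]
Step 5: demand=4,sold=4 ship[2->3]=2 ship[1->2]=2 ship[0->1]=1 prod=2 -> [12 1 8 4]
Step 6: demand=4,sold=4 ship[2->3]=2 ship[1->2]=1 ship[0->1]=1 prod=2 -> [13 1 7 2]
Step 7: demand=4,sold=2 ship[2->3]=2 ship[1->2]=1 ship[0->1]=1 prod=2 -> [14 1 6 2]
Step 8: demand=4,sold=2 ship[2->3]=2 ship[1->2]=1 ship[0->1]=1 prod=2 -> [15 1 5 2]
Step 9: demand=4,sold=2 ship[2->3]=2 ship[1->2]=1 ship[0->1]=1 prod=2 -> [16 1 4 2]
Step 10: demand=4,sold=2 ship[2->3]=2 ship[1->2]=1 ship[0->1]=1 prod=2 -> [17 1 3 2]
Step 11: demand=4,sold=2 ship[2->3]=2 ship[1->2]=1 ship[0->1]=1 prod=2 -> [18 1 2 2]
Step 12: demand=4,sold=2 ship[2->3]=2 ship[1->2]=1 ship[0->1]=1 prod=2 -> [19 1 1 2]
First stockout at step 7

7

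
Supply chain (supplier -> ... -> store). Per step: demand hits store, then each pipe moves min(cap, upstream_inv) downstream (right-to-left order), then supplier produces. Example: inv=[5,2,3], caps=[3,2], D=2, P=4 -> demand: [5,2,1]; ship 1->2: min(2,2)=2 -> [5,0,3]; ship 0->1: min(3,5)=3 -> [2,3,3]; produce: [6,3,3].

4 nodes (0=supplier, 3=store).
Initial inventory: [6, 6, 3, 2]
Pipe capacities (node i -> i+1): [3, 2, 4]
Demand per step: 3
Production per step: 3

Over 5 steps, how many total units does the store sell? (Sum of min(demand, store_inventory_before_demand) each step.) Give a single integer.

Answer: 11

Derivation:
Step 1: sold=2 (running total=2) -> [6 7 2 3]
Step 2: sold=3 (running total=5) -> [6 8 2 2]
Step 3: sold=2 (running total=7) -> [6 9 2 2]
Step 4: sold=2 (running total=9) -> [6 10 2 2]
Step 5: sold=2 (running total=11) -> [6 11 2 2]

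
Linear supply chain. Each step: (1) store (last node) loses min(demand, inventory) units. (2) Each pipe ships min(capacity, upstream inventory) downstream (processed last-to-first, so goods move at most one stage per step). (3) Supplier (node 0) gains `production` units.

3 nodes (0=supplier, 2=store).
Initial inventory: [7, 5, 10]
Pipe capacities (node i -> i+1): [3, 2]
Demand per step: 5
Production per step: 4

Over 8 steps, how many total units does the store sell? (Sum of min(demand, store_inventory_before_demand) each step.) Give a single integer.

Step 1: sold=5 (running total=5) -> [8 6 7]
Step 2: sold=5 (running total=10) -> [9 7 4]
Step 3: sold=4 (running total=14) -> [10 8 2]
Step 4: sold=2 (running total=16) -> [11 9 2]
Step 5: sold=2 (running total=18) -> [12 10 2]
Step 6: sold=2 (running total=20) -> [13 11 2]
Step 7: sold=2 (running total=22) -> [14 12 2]
Step 8: sold=2 (running total=24) -> [15 13 2]

Answer: 24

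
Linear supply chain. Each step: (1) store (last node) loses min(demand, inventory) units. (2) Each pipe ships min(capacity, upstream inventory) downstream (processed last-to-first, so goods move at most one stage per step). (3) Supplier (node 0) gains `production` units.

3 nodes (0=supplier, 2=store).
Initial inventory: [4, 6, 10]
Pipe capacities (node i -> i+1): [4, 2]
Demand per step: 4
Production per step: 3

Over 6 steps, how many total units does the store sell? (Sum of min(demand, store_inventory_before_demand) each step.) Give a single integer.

Step 1: sold=4 (running total=4) -> [3 8 8]
Step 2: sold=4 (running total=8) -> [3 9 6]
Step 3: sold=4 (running total=12) -> [3 10 4]
Step 4: sold=4 (running total=16) -> [3 11 2]
Step 5: sold=2 (running total=18) -> [3 12 2]
Step 6: sold=2 (running total=20) -> [3 13 2]

Answer: 20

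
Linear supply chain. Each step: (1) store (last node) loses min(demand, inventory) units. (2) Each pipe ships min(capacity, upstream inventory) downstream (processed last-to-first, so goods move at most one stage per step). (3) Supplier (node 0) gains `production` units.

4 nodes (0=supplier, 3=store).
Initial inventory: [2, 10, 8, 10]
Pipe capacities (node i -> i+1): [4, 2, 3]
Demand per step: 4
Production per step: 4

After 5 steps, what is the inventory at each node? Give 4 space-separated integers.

Step 1: demand=4,sold=4 ship[2->3]=3 ship[1->2]=2 ship[0->1]=2 prod=4 -> inv=[4 10 7 9]
Step 2: demand=4,sold=4 ship[2->3]=3 ship[1->2]=2 ship[0->1]=4 prod=4 -> inv=[4 12 6 8]
Step 3: demand=4,sold=4 ship[2->3]=3 ship[1->2]=2 ship[0->1]=4 prod=4 -> inv=[4 14 5 7]
Step 4: demand=4,sold=4 ship[2->3]=3 ship[1->2]=2 ship[0->1]=4 prod=4 -> inv=[4 16 4 6]
Step 5: demand=4,sold=4 ship[2->3]=3 ship[1->2]=2 ship[0->1]=4 prod=4 -> inv=[4 18 3 5]

4 18 3 5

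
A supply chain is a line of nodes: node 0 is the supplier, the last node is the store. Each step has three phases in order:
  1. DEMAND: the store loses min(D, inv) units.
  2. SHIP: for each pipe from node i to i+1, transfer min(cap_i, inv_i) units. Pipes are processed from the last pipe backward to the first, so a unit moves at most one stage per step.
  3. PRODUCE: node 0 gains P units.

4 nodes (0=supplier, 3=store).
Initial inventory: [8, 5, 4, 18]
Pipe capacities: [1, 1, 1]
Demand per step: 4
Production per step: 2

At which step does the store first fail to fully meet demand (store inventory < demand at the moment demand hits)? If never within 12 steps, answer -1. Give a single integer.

Step 1: demand=4,sold=4 ship[2->3]=1 ship[1->2]=1 ship[0->1]=1 prod=2 -> [9 5 4 15]
Step 2: demand=4,sold=4 ship[2->3]=1 ship[1->2]=1 ship[0->1]=1 prod=2 -> [10 5 4 12]
Step 3: demand=4,sold=4 ship[2->3]=1 ship[1->2]=1 ship[0->1]=1 prod=2 -> [11 5 4 9]
Step 4: demand=4,sold=4 ship[2->3]=1 ship[1->2]=1 ship[0->1]=1 prod=2 -> [12 5 4 6]
Step 5: demand=4,sold=4 ship[2->3]=1 ship[1->2]=1 ship[0->1]=1 prod=2 -> [13 5 4 3]
Step 6: demand=4,sold=3 ship[2->3]=1 ship[1->2]=1 ship[0->1]=1 prod=2 -> [14 5 4 1]
Step 7: demand=4,sold=1 ship[2->3]=1 ship[1->2]=1 ship[0->1]=1 prod=2 -> [15 5 4 1]
Step 8: demand=4,sold=1 ship[2->3]=1 ship[1->2]=1 ship[0->1]=1 prod=2 -> [16 5 4 1]
Step 9: demand=4,sold=1 ship[2->3]=1 ship[1->2]=1 ship[0->1]=1 prod=2 -> [17 5 4 1]
Step 10: demand=4,sold=1 ship[2->3]=1 ship[1->2]=1 ship[0->1]=1 prod=2 -> [18 5 4 1]
Step 11: demand=4,sold=1 ship[2->3]=1 ship[1->2]=1 ship[0->1]=1 prod=2 -> [19 5 4 1]
Step 12: demand=4,sold=1 ship[2->3]=1 ship[1->2]=1 ship[0->1]=1 prod=2 -> [20 5 4 1]
First stockout at step 6

6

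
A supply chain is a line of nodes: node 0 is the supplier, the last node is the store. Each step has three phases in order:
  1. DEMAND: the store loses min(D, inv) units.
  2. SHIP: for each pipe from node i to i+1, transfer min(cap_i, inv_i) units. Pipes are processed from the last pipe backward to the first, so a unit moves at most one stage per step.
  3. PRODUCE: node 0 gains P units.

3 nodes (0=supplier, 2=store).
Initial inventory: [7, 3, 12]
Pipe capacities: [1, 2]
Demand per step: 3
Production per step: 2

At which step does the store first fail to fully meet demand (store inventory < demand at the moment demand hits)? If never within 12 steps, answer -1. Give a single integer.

Step 1: demand=3,sold=3 ship[1->2]=2 ship[0->1]=1 prod=2 -> [8 2 11]
Step 2: demand=3,sold=3 ship[1->2]=2 ship[0->1]=1 prod=2 -> [9 1 10]
Step 3: demand=3,sold=3 ship[1->2]=1 ship[0->1]=1 prod=2 -> [10 1 8]
Step 4: demand=3,sold=3 ship[1->2]=1 ship[0->1]=1 prod=2 -> [11 1 6]
Step 5: demand=3,sold=3 ship[1->2]=1 ship[0->1]=1 prod=2 -> [12 1 4]
Step 6: demand=3,sold=3 ship[1->2]=1 ship[0->1]=1 prod=2 -> [13 1 2]
Step 7: demand=3,sold=2 ship[1->2]=1 ship[0->1]=1 prod=2 -> [14 1 1]
Step 8: demand=3,sold=1 ship[1->2]=1 ship[0->1]=1 prod=2 -> [15 1 1]
Step 9: demand=3,sold=1 ship[1->2]=1 ship[0->1]=1 prod=2 -> [16 1 1]
Step 10: demand=3,sold=1 ship[1->2]=1 ship[0->1]=1 prod=2 -> [17 1 1]
Step 11: demand=3,sold=1 ship[1->2]=1 ship[0->1]=1 prod=2 -> [18 1 1]
Step 12: demand=3,sold=1 ship[1->2]=1 ship[0->1]=1 prod=2 -> [19 1 1]
First stockout at step 7

7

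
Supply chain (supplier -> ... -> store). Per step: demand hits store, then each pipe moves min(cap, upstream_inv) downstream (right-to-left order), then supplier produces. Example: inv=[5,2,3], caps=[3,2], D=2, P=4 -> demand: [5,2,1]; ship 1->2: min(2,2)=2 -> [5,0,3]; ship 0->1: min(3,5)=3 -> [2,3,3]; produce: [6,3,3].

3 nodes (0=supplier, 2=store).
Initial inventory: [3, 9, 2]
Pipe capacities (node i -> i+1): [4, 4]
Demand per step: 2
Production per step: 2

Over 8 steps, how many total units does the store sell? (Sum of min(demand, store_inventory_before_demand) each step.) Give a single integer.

Step 1: sold=2 (running total=2) -> [2 8 4]
Step 2: sold=2 (running total=4) -> [2 6 6]
Step 3: sold=2 (running total=6) -> [2 4 8]
Step 4: sold=2 (running total=8) -> [2 2 10]
Step 5: sold=2 (running total=10) -> [2 2 10]
Step 6: sold=2 (running total=12) -> [2 2 10]
Step 7: sold=2 (running total=14) -> [2 2 10]
Step 8: sold=2 (running total=16) -> [2 2 10]

Answer: 16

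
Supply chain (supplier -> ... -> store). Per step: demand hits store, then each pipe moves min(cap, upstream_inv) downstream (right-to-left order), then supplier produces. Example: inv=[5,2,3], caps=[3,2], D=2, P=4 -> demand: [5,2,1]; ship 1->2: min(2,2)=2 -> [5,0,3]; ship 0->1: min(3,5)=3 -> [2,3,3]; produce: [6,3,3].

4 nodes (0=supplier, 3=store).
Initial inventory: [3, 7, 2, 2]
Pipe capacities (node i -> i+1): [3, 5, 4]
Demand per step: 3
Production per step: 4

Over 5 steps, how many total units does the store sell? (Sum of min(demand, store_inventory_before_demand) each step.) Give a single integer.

Answer: 13

Derivation:
Step 1: sold=2 (running total=2) -> [4 5 5 2]
Step 2: sold=2 (running total=4) -> [5 3 6 4]
Step 3: sold=3 (running total=7) -> [6 3 5 5]
Step 4: sold=3 (running total=10) -> [7 3 4 6]
Step 5: sold=3 (running total=13) -> [8 3 3 7]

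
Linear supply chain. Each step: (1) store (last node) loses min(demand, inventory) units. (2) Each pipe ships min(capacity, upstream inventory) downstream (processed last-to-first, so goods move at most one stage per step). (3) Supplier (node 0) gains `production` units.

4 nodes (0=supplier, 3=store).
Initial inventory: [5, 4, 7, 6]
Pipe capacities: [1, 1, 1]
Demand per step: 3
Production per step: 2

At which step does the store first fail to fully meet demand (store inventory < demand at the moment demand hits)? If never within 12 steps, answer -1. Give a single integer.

Step 1: demand=3,sold=3 ship[2->3]=1 ship[1->2]=1 ship[0->1]=1 prod=2 -> [6 4 7 4]
Step 2: demand=3,sold=3 ship[2->3]=1 ship[1->2]=1 ship[0->1]=1 prod=2 -> [7 4 7 2]
Step 3: demand=3,sold=2 ship[2->3]=1 ship[1->2]=1 ship[0->1]=1 prod=2 -> [8 4 7 1]
Step 4: demand=3,sold=1 ship[2->3]=1 ship[1->2]=1 ship[0->1]=1 prod=2 -> [9 4 7 1]
Step 5: demand=3,sold=1 ship[2->3]=1 ship[1->2]=1 ship[0->1]=1 prod=2 -> [10 4 7 1]
Step 6: demand=3,sold=1 ship[2->3]=1 ship[1->2]=1 ship[0->1]=1 prod=2 -> [11 4 7 1]
Step 7: demand=3,sold=1 ship[2->3]=1 ship[1->2]=1 ship[0->1]=1 prod=2 -> [12 4 7 1]
Step 8: demand=3,sold=1 ship[2->3]=1 ship[1->2]=1 ship[0->1]=1 prod=2 -> [13 4 7 1]
Step 9: demand=3,sold=1 ship[2->3]=1 ship[1->2]=1 ship[0->1]=1 prod=2 -> [14 4 7 1]
Step 10: demand=3,sold=1 ship[2->3]=1 ship[1->2]=1 ship[0->1]=1 prod=2 -> [15 4 7 1]
Step 11: demand=3,sold=1 ship[2->3]=1 ship[1->2]=1 ship[0->1]=1 prod=2 -> [16 4 7 1]
Step 12: demand=3,sold=1 ship[2->3]=1 ship[1->2]=1 ship[0->1]=1 prod=2 -> [17 4 7 1]
First stockout at step 3

3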